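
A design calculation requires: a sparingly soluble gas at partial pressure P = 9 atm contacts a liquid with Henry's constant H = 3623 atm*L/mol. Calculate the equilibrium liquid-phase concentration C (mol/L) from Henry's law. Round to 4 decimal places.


C = P / H
C = 9 / 3623
C = 0.0025 mol/L


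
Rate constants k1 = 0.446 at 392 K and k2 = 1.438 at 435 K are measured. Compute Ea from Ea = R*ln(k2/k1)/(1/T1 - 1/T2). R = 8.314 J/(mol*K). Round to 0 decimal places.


Ea = R * ln(k2/k1) / (1/T1 - 1/T2)
ln(k2/k1) = ln(1.438/0.446) = 1.1706896
1/T1 - 1/T2 = 1/392 - 1/435 = 0.000252169833
Ea = 8.314 * 1.1706896 / 0.000252169833
Ea = 38597 J/mol


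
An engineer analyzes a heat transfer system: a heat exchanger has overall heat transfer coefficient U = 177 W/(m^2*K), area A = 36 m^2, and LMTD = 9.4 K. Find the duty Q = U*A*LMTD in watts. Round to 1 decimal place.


Q = U * A * LMTD
Q = 177 * 36 * 9.4
Q = 59896.8 W


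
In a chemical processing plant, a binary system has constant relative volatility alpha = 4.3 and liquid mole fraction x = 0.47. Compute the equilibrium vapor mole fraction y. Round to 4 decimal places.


y = alpha*x / (1 + (alpha-1)*x)
y = 4.3*0.47 / (1 + (4.3-1)*0.47)
y = 2.021 / (1 + 1.551)
y = 2.021 / 2.551
y = 0.7922


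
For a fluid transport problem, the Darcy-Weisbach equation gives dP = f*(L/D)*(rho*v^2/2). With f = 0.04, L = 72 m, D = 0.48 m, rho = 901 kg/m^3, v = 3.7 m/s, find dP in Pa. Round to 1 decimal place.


dP = f * (L/D) * (rho*v^2/2)
dP = 0.04 * (72/0.48) * (901*3.7^2/2)
L/D = 150.0
rho*v^2/2 = 901*13.69/2 = 6167.345
dP = 0.04 * 150.0 * 6167.345
dP = 37004.1 Pa


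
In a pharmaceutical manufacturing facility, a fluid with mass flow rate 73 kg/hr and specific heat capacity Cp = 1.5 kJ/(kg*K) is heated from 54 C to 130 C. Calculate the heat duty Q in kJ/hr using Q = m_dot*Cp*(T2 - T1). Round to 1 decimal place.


Q = m_dot * Cp * (T2 - T1)
Q = 73 * 1.5 * (130 - 54)
Q = 73 * 1.5 * 76
Q = 8322.0 kJ/hr


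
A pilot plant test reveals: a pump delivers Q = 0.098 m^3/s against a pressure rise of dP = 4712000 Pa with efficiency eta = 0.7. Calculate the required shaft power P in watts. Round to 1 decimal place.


P = Q * dP / eta
P = 0.098 * 4712000 / 0.7
P = 461776.0 / 0.7
P = 659680.0 W


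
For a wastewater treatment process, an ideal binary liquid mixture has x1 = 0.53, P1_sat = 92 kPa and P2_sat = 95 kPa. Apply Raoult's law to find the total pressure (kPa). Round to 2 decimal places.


P = x1*P1_sat + x2*P2_sat
x2 = 1 - x1 = 1 - 0.53 = 0.47
P = 0.53*92 + 0.47*95
P = 48.76 + 44.65
P = 93.41 kPa


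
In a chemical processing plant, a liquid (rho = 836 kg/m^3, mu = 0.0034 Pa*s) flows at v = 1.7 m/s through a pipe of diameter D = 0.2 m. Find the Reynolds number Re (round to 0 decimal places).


Re = rho * v * D / mu
Re = 836 * 1.7 * 0.2 / 0.0034
Re = 284.24 / 0.0034
Re = 83600


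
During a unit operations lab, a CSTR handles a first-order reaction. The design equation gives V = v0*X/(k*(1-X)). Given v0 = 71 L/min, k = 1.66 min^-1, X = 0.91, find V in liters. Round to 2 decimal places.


V = v0 * X / (k * (1 - X))
V = 71 * 0.91 / (1.66 * (1 - 0.91))
V = 64.61 / (1.66 * 0.09)
V = 64.61 / 0.1494
V = 432.46 L


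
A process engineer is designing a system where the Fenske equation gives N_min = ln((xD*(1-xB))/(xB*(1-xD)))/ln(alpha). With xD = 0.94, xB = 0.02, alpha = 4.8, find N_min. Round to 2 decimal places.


N_min = ln((xD*(1-xB))/(xB*(1-xD))) / ln(alpha)
Numerator inside ln: 0.9212 / 0.0012 = 767.666667
ln(767.666667) = 6.643356
ln(alpha) = ln(4.8) = 1.568616
N_min = 6.643356 / 1.568616 = 4.24


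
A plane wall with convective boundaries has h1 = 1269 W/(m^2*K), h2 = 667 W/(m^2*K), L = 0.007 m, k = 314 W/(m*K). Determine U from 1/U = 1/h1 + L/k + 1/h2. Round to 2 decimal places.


1/U = 1/h1 + L/k + 1/h2
1/U = 1/1269 + 0.007/314 + 1/667
1/U = 0.0007880221 + 2.2293e-05 + 0.0014992504
1/U = 0.0023095655
U = 432.98 W/(m^2*K)


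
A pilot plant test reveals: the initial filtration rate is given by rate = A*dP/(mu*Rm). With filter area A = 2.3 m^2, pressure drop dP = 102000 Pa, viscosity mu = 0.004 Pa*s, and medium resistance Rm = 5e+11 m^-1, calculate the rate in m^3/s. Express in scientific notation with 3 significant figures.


rate = A * dP / (mu * Rm)
rate = 2.3 * 102000 / (0.004 * 5e+11)
rate = 234600.0 / 2.000e+09
rate = 1.17e-04 m^3/s


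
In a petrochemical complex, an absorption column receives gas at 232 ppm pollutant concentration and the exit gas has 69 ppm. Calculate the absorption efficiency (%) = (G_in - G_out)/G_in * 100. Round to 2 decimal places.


Efficiency = (G_in - G_out) / G_in * 100%
Efficiency = (232 - 69) / 232 * 100
Efficiency = 163 / 232 * 100
Efficiency = 70.26%


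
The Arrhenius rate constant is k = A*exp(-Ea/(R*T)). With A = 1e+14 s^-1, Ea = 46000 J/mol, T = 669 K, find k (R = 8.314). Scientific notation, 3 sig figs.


k = A * exp(-Ea/(R*T))
k = 1e+14 * exp(-46000 / (8.314 * 669))
k = 1e+14 * exp(-8.270308)
k = 2.56e+10


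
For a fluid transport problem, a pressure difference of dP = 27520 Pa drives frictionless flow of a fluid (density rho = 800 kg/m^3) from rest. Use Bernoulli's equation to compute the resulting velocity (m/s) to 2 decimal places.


v = sqrt(2*dP/rho)
v = sqrt(2*27520/800)
v = sqrt(68.8)
v = 8.29 m/s


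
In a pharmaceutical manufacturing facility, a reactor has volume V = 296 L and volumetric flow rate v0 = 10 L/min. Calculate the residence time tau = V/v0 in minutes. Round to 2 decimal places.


tau = V / v0
tau = 296 / 10
tau = 29.60 min


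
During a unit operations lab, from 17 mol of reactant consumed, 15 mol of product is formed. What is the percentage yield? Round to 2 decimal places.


Yield = (moles product / moles consumed) * 100%
Yield = (15 / 17) * 100
Yield = 0.8824 * 100
Yield = 88.24%


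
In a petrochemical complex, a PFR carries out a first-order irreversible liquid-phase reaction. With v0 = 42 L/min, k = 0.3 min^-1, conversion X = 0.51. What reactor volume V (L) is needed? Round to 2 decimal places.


V = (v0/k) * ln(1/(1-X))
V = (42/0.3) * ln(1/(1-0.51))
V = 140.0 * ln(2.040816)
V = 140.0 * 0.71335
V = 99.87 L


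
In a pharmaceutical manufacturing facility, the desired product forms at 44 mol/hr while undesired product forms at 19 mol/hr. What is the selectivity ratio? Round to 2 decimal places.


S = desired product rate / undesired product rate
S = 44 / 19
S = 2.32


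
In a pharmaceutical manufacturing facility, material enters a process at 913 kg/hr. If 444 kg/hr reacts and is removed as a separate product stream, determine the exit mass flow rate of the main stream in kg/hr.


Steady-state mass balance on the main outlet: F_out = F_in - F_removed
F_out = 913 - 444
F_out = 469 kg/hr


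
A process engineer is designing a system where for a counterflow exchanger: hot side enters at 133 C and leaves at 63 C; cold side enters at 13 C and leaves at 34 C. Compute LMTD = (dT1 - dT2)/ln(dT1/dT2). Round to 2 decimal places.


dT1 = Th_in - Tc_out = 133 - 34 = 99
dT2 = Th_out - Tc_in = 63 - 13 = 50
LMTD = (dT1 - dT2) / ln(dT1/dT2)
LMTD = (99 - 50) / ln(99/50)
LMTD = 71.73 K


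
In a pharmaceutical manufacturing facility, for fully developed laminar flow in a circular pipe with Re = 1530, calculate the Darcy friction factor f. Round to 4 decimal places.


f = 64 / Re
f = 64 / 1530
f = 0.0418


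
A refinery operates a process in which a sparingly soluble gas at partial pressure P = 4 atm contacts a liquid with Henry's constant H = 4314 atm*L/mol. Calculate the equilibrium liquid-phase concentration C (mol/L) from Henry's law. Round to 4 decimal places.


C = P / H
C = 4 / 4314
C = 0.0009 mol/L


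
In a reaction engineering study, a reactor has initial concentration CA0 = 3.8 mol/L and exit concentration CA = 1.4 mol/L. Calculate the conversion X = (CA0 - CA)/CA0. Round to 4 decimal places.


X = (CA0 - CA) / CA0
X = (3.8 - 1.4) / 3.8
X = 2.4 / 3.8
X = 0.6316


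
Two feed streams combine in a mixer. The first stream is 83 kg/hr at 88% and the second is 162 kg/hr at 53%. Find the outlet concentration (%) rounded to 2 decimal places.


Mass balance on solute: F1*x1 + F2*x2 = F3*x3
F3 = F1 + F2 = 83 + 162 = 245 kg/hr
x3 = (F1*x1 + F2*x2)/F3
x3 = (83*0.88 + 162*0.53) / 245
x3 = 64.86%


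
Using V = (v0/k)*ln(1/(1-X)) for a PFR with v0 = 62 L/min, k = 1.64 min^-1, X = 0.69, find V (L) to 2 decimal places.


V = (v0/k) * ln(1/(1-X))
V = (62/1.64) * ln(1/(1-0.69))
V = 37.804878 * ln(3.225806)
V = 37.804878 * 1.171183
V = 44.28 L


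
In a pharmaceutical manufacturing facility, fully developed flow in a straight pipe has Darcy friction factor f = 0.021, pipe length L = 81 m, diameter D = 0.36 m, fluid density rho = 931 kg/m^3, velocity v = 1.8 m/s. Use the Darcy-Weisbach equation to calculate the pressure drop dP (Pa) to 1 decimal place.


dP = f * (L/D) * (rho*v^2/2)
dP = 0.021 * (81/0.36) * (931*1.8^2/2)
L/D = 225.0
rho*v^2/2 = 931*3.24/2 = 1508.22
dP = 0.021 * 225.0 * 1508.22
dP = 7126.3 Pa


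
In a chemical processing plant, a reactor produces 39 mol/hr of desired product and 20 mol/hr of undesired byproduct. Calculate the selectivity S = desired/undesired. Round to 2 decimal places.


S = desired product rate / undesired product rate
S = 39 / 20
S = 1.95


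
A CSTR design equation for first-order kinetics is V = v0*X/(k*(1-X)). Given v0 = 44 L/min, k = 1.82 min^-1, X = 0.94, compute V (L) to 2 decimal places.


V = v0 * X / (k * (1 - X))
V = 44 * 0.94 / (1.82 * (1 - 0.94))
V = 41.36 / (1.82 * 0.06)
V = 41.36 / 0.1092
V = 378.75 L


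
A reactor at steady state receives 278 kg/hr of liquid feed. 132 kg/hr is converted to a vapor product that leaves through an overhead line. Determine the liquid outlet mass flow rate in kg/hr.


Steady-state mass balance on the main outlet: F_out = F_in - F_removed
F_out = 278 - 132
F_out = 146 kg/hr


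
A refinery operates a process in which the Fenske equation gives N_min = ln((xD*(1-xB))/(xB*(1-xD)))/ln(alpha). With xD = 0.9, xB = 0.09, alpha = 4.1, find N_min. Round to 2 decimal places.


N_min = ln((xD*(1-xB))/(xB*(1-xD))) / ln(alpha)
Numerator inside ln: 0.819 / 0.009 = 91.0
ln(91.0) = 4.51086
ln(alpha) = ln(4.1) = 1.410987
N_min = 4.51086 / 1.410987 = 3.20


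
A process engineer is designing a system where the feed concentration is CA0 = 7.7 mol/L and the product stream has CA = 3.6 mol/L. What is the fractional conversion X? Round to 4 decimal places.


X = (CA0 - CA) / CA0
X = (7.7 - 3.6) / 7.7
X = 4.1 / 7.7
X = 0.5325


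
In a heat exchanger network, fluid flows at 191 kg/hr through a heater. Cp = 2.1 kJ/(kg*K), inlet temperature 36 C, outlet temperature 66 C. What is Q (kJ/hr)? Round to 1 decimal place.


Q = m_dot * Cp * (T2 - T1)
Q = 191 * 2.1 * (66 - 36)
Q = 191 * 2.1 * 30
Q = 12033.0 kJ/hr


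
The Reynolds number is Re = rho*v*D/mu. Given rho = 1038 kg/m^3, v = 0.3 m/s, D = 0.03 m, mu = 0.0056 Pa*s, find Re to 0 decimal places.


Re = rho * v * D / mu
Re = 1038 * 0.3 * 0.03 / 0.0056
Re = 9.342 / 0.0056
Re = 1668


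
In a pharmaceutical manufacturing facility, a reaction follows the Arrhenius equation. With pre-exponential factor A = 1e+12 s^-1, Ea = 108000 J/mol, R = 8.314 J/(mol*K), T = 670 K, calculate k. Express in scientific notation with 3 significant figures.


k = A * exp(-Ea/(R*T))
k = 1e+12 * exp(-108000 / (8.314 * 670))
k = 1e+12 * exp(-19.388264)
k = 3.80e+03


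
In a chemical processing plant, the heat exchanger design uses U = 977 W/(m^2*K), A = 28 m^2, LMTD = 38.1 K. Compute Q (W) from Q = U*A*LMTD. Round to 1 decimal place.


Q = U * A * LMTD
Q = 977 * 28 * 38.1
Q = 1042263.6 W


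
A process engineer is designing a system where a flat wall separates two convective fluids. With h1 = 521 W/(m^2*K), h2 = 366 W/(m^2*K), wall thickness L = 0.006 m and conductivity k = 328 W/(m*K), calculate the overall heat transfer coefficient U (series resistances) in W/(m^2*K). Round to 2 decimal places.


1/U = 1/h1 + L/k + 1/h2
1/U = 1/521 + 0.006/328 + 1/366
1/U = 0.0019193858 + 1.82927e-05 + 0.0027322404
1/U = 0.0046699189
U = 214.14 W/(m^2*K)


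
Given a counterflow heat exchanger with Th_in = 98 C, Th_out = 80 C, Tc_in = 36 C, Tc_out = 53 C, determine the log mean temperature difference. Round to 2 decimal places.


dT1 = Th_in - Tc_out = 98 - 53 = 45
dT2 = Th_out - Tc_in = 80 - 36 = 44
LMTD = (dT1 - dT2) / ln(dT1/dT2)
LMTD = (45 - 44) / ln(45/44)
LMTD = 44.50 K


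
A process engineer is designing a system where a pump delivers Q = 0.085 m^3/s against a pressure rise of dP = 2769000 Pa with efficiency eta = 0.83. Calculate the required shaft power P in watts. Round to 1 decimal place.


P = Q * dP / eta
P = 0.085 * 2769000 / 0.83
P = 235365.0 / 0.83
P = 283572.3 W


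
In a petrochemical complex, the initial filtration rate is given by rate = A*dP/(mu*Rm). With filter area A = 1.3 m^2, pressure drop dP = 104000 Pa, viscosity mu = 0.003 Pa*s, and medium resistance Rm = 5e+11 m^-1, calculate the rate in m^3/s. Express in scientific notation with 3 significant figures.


rate = A * dP / (mu * Rm)
rate = 1.3 * 104000 / (0.003 * 5e+11)
rate = 135200.0 / 1.500e+09
rate = 9.01e-05 m^3/s


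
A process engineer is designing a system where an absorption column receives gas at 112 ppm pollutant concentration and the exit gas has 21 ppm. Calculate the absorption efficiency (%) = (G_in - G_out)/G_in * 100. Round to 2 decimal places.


Efficiency = (G_in - G_out) / G_in * 100%
Efficiency = (112 - 21) / 112 * 100
Efficiency = 91 / 112 * 100
Efficiency = 81.25%


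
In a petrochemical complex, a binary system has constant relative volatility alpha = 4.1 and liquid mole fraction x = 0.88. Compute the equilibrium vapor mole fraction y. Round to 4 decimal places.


y = alpha*x / (1 + (alpha-1)*x)
y = 4.1*0.88 / (1 + (4.1-1)*0.88)
y = 3.608 / (1 + 2.728)
y = 3.608 / 3.728
y = 0.9678


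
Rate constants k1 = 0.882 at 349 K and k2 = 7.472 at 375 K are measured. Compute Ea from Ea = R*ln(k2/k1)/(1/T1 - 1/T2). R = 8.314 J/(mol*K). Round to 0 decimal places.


Ea = R * ln(k2/k1) / (1/T1 - 1/T2)
ln(k2/k1) = ln(7.472/0.882) = 2.1367259
1/T1 - 1/T2 = 1/349 - 1/375 = 0.000198662846
Ea = 8.314 * 2.1367259 / 0.000198662846
Ea = 89422 J/mol


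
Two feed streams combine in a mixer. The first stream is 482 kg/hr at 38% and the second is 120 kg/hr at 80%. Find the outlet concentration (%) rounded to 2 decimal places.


Mass balance on solute: F1*x1 + F2*x2 = F3*x3
F3 = F1 + F2 = 482 + 120 = 602 kg/hr
x3 = (F1*x1 + F2*x2)/F3
x3 = (482*0.38 + 120*0.8) / 602
x3 = 46.37%


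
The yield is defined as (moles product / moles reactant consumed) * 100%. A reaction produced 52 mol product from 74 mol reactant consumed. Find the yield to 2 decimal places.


Yield = (moles product / moles consumed) * 100%
Yield = (52 / 74) * 100
Yield = 0.7027 * 100
Yield = 70.27%


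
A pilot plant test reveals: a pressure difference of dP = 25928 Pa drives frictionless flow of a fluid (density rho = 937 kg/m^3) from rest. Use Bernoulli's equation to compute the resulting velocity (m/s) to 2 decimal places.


v = sqrt(2*dP/rho)
v = sqrt(2*25928/937)
v = sqrt(55.342583)
v = 7.44 m/s


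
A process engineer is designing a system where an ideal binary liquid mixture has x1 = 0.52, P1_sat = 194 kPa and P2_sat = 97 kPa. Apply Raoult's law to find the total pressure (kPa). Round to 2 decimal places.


P = x1*P1_sat + x2*P2_sat
x2 = 1 - x1 = 1 - 0.52 = 0.48
P = 0.52*194 + 0.48*97
P = 100.88 + 46.56
P = 147.44 kPa


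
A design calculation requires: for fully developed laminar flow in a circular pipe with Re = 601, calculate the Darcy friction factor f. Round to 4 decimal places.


f = 64 / Re
f = 64 / 601
f = 0.1065


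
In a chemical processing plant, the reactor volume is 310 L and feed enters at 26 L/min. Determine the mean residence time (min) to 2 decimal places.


tau = V / v0
tau = 310 / 26
tau = 11.92 min


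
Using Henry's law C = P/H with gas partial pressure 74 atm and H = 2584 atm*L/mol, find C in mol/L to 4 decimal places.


C = P / H
C = 74 / 2584
C = 0.0286 mol/L


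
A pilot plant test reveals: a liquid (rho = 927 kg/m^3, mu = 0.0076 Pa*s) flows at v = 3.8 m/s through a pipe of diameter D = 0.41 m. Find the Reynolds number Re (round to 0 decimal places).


Re = rho * v * D / mu
Re = 927 * 3.8 * 0.41 / 0.0076
Re = 1444.266 / 0.0076
Re = 190035


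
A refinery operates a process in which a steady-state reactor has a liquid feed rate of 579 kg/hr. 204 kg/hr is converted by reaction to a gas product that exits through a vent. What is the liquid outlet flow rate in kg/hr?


Steady-state mass balance on the main outlet: F_out = F_in - F_removed
F_out = 579 - 204
F_out = 375 kg/hr


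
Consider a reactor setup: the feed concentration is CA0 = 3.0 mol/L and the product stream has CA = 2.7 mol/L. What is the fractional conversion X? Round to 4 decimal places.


X = (CA0 - CA) / CA0
X = (3.0 - 2.7) / 3.0
X = 0.3 / 3.0
X = 0.1000


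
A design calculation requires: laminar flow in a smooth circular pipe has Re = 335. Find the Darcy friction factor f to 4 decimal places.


f = 64 / Re
f = 64 / 335
f = 0.1910


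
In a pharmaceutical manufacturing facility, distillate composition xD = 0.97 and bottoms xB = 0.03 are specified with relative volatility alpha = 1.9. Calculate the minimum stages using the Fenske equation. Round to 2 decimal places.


N_min = ln((xD*(1-xB))/(xB*(1-xD))) / ln(alpha)
Numerator inside ln: 0.9409 / 0.0009 = 1045.444444
ln(1045.444444) = 6.952197
ln(alpha) = ln(1.9) = 0.641854
N_min = 6.952197 / 0.641854 = 10.83


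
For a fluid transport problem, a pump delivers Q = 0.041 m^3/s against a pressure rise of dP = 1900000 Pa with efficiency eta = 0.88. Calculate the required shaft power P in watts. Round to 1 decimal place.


P = Q * dP / eta
P = 0.041 * 1900000 / 0.88
P = 77900.0 / 0.88
P = 88522.7 W


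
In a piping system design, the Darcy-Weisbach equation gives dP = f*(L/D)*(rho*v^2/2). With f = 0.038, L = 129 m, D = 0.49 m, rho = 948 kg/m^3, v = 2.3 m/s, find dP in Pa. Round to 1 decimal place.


dP = f * (L/D) * (rho*v^2/2)
dP = 0.038 * (129/0.49) * (948*2.3^2/2)
L/D = 263.26530612
rho*v^2/2 = 948*5.29/2 = 2507.46
dP = 0.038 * 263.26530612 * 2507.46
dP = 25084.8 Pa


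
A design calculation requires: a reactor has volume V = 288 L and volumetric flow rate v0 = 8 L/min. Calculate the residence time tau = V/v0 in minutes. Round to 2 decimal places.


tau = V / v0
tau = 288 / 8
tau = 36.00 min


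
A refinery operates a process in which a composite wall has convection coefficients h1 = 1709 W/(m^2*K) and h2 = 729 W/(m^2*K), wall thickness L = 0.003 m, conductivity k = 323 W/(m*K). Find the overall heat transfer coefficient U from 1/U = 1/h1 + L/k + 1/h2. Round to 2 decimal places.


1/U = 1/h1 + L/k + 1/h2
1/U = 1/1709 + 0.003/323 + 1/729
1/U = 0.0005851375 + 9.2879e-06 + 0.0013717421
1/U = 0.0019661675
U = 508.60 W/(m^2*K)


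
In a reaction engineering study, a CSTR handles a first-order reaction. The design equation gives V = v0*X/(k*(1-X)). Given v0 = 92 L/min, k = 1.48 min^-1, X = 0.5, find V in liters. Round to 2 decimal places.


V = v0 * X / (k * (1 - X))
V = 92 * 0.5 / (1.48 * (1 - 0.5))
V = 46.0 / (1.48 * 0.5)
V = 46.0 / 0.74
V = 62.16 L


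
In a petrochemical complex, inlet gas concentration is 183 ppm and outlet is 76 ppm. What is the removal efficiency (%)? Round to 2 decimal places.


Efficiency = (G_in - G_out) / G_in * 100%
Efficiency = (183 - 76) / 183 * 100
Efficiency = 107 / 183 * 100
Efficiency = 58.47%


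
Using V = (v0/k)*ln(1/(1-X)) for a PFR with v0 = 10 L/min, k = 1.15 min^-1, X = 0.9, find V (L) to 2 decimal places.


V = (v0/k) * ln(1/(1-X))
V = (10/1.15) * ln(1/(1-0.9))
V = 8.695652 * ln(10.0)
V = 8.695652 * 2.302585
V = 20.02 L


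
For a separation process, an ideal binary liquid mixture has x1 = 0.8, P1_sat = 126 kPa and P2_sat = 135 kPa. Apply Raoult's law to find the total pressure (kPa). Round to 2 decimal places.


P = x1*P1_sat + x2*P2_sat
x2 = 1 - x1 = 1 - 0.8 = 0.2
P = 0.8*126 + 0.2*135
P = 100.8 + 27.0
P = 127.80 kPa


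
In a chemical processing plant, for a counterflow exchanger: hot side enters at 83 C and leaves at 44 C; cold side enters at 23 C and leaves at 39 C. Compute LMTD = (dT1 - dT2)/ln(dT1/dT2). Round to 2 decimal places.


dT1 = Th_in - Tc_out = 83 - 39 = 44
dT2 = Th_out - Tc_in = 44 - 23 = 21
LMTD = (dT1 - dT2) / ln(dT1/dT2)
LMTD = (44 - 21) / ln(44/21)
LMTD = 31.10 K


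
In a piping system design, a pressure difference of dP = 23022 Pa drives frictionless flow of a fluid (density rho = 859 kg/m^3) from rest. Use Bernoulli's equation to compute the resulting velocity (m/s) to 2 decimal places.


v = sqrt(2*dP/rho)
v = sqrt(2*23022/859)
v = sqrt(53.601863)
v = 7.32 m/s


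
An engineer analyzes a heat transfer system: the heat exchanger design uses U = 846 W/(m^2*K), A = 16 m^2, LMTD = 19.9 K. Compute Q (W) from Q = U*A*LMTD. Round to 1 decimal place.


Q = U * A * LMTD
Q = 846 * 16 * 19.9
Q = 269366.4 W


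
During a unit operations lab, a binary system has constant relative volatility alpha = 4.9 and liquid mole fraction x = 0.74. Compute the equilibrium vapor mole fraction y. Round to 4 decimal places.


y = alpha*x / (1 + (alpha-1)*x)
y = 4.9*0.74 / (1 + (4.9-1)*0.74)
y = 3.626 / (1 + 2.886)
y = 3.626 / 3.886
y = 0.9331


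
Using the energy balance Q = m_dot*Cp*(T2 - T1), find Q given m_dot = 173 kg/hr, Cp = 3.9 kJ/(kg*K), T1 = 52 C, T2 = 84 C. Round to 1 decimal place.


Q = m_dot * Cp * (T2 - T1)
Q = 173 * 3.9 * (84 - 52)
Q = 173 * 3.9 * 32
Q = 21590.4 kJ/hr


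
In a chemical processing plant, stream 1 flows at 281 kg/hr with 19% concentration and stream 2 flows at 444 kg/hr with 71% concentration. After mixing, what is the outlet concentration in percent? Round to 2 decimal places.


Mass balance on solute: F1*x1 + F2*x2 = F3*x3
F3 = F1 + F2 = 281 + 444 = 725 kg/hr
x3 = (F1*x1 + F2*x2)/F3
x3 = (281*0.19 + 444*0.71) / 725
x3 = 50.85%


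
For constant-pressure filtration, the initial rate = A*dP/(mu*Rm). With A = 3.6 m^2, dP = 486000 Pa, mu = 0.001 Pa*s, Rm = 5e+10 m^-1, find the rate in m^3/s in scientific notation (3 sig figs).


rate = A * dP / (mu * Rm)
rate = 3.6 * 486000 / (0.001 * 5e+10)
rate = 1749600.0 / 5.000e+07
rate = 3.50e-02 m^3/s


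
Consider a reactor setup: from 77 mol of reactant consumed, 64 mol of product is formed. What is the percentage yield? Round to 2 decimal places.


Yield = (moles product / moles consumed) * 100%
Yield = (64 / 77) * 100
Yield = 0.8312 * 100
Yield = 83.12%


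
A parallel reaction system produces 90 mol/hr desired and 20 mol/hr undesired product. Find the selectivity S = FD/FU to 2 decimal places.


S = desired product rate / undesired product rate
S = 90 / 20
S = 4.50


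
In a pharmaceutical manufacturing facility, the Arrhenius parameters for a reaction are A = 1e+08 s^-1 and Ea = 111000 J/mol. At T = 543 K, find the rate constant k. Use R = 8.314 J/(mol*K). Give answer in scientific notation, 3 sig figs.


k = A * exp(-Ea/(R*T))
k = 1e+08 * exp(-111000 / (8.314 * 543))
k = 1e+08 * exp(-24.58743)
k = 2.10e-03


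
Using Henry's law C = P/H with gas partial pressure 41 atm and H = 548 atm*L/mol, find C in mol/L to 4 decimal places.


C = P / H
C = 41 / 548
C = 0.0748 mol/L


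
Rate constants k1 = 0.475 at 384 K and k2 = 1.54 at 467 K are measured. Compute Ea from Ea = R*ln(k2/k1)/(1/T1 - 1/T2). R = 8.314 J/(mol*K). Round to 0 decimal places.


Ea = R * ln(k2/k1) / (1/T1 - 1/T2)
ln(k2/k1) = ln(1.54/0.475) = 1.1762229
1/T1 - 1/T2 = 1/384 - 1/467 = 0.000462839044
Ea = 8.314 * 1.1762229 / 0.000462839044
Ea = 21129 J/mol


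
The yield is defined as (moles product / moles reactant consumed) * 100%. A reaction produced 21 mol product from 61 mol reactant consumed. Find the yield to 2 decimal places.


Yield = (moles product / moles consumed) * 100%
Yield = (21 / 61) * 100
Yield = 0.3443 * 100
Yield = 34.43%


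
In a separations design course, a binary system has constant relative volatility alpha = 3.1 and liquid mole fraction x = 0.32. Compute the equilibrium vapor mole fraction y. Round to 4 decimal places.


y = alpha*x / (1 + (alpha-1)*x)
y = 3.1*0.32 / (1 + (3.1-1)*0.32)
y = 0.992 / (1 + 0.672)
y = 0.992 / 1.672
y = 0.5933


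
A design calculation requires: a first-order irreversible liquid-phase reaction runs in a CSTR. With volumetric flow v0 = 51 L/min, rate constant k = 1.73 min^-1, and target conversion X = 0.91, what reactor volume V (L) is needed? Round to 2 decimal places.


V = v0 * X / (k * (1 - X))
V = 51 * 0.91 / (1.73 * (1 - 0.91))
V = 46.41 / (1.73 * 0.09)
V = 46.41 / 0.1557
V = 298.07 L


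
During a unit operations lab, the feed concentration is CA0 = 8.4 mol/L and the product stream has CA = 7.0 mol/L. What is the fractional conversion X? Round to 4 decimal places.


X = (CA0 - CA) / CA0
X = (8.4 - 7.0) / 8.4
X = 1.4 / 8.4
X = 0.1667


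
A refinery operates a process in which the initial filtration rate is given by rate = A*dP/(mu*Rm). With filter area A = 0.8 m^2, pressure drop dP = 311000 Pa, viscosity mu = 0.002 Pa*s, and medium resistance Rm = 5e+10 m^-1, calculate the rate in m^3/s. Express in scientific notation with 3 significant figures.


rate = A * dP / (mu * Rm)
rate = 0.8 * 311000 / (0.002 * 5e+10)
rate = 248800.0 / 1.000e+08
rate = 2.49e-03 m^3/s


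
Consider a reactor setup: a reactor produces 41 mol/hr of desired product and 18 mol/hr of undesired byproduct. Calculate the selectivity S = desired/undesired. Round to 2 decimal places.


S = desired product rate / undesired product rate
S = 41 / 18
S = 2.28


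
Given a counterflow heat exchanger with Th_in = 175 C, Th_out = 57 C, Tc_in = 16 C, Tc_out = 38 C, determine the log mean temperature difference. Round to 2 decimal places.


dT1 = Th_in - Tc_out = 175 - 38 = 137
dT2 = Th_out - Tc_in = 57 - 16 = 41
LMTD = (dT1 - dT2) / ln(dT1/dT2)
LMTD = (137 - 41) / ln(137/41)
LMTD = 79.58 K


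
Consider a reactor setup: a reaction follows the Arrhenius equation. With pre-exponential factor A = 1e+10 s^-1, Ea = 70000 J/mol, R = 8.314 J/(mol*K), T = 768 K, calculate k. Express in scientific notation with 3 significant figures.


k = A * exp(-Ea/(R*T))
k = 1e+10 * exp(-70000 / (8.314 * 768))
k = 1e+10 * exp(-10.962934)
k = 1.73e+05


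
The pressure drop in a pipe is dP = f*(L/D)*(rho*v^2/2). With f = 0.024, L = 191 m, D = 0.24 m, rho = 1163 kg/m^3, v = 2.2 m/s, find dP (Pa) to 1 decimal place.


dP = f * (L/D) * (rho*v^2/2)
dP = 0.024 * (191/0.24) * (1163*2.2^2/2)
L/D = 795.83333333
rho*v^2/2 = 1163*4.84/2 = 2814.46
dP = 0.024 * 795.83333333 * 2814.46
dP = 53756.2 Pa


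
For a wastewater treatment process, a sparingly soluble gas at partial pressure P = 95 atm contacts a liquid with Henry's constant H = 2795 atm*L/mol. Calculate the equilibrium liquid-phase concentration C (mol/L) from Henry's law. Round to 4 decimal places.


C = P / H
C = 95 / 2795
C = 0.0340 mol/L


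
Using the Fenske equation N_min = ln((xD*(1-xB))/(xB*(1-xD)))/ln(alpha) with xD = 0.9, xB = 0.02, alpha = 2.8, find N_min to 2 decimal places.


N_min = ln((xD*(1-xB))/(xB*(1-xD))) / ln(alpha)
Numerator inside ln: 0.882 / 0.002 = 441.0
ln(441.0) = 6.089045
ln(alpha) = ln(2.8) = 1.029619
N_min = 6.089045 / 1.029619 = 5.91


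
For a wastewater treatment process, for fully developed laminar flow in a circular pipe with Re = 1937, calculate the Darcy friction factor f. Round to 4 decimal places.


f = 64 / Re
f = 64 / 1937
f = 0.0330


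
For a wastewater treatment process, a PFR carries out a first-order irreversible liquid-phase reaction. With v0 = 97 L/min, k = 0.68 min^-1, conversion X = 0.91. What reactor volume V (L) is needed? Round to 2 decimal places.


V = (v0/k) * ln(1/(1-X))
V = (97/0.68) * ln(1/(1-0.91))
V = 142.647059 * ln(11.111111)
V = 142.647059 * 2.407946
V = 343.49 L


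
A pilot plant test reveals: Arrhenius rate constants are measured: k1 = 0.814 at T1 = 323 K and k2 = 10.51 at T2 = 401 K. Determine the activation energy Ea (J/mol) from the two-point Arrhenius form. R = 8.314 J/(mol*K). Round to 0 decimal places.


Ea = R * ln(k2/k1) / (1/T1 - 1/T2)
ln(k2/k1) = ln(10.51/0.814) = 2.5581221
1/T1 - 1/T2 = 1/323 - 1/401 = 0.000602209646
Ea = 8.314 * 2.5581221 / 0.000602209646
Ea = 35317 J/mol


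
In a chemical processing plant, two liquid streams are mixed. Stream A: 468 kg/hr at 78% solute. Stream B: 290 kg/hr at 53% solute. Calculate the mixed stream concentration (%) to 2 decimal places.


Mass balance on solute: F1*x1 + F2*x2 = F3*x3
F3 = F1 + F2 = 468 + 290 = 758 kg/hr
x3 = (F1*x1 + F2*x2)/F3
x3 = (468*0.78 + 290*0.53) / 758
x3 = 68.44%


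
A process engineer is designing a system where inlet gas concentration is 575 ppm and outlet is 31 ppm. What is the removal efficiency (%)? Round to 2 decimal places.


Efficiency = (G_in - G_out) / G_in * 100%
Efficiency = (575 - 31) / 575 * 100
Efficiency = 544 / 575 * 100
Efficiency = 94.61%


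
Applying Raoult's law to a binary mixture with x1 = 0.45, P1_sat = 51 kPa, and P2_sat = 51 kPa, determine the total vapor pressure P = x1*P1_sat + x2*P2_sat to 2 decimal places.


P = x1*P1_sat + x2*P2_sat
x2 = 1 - x1 = 1 - 0.45 = 0.55
P = 0.45*51 + 0.55*51
P = 22.95 + 28.05
P = 51.00 kPa


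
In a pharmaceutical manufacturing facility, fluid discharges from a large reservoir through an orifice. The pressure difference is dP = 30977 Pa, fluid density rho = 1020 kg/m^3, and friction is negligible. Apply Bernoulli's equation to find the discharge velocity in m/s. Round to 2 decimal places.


v = sqrt(2*dP/rho)
v = sqrt(2*30977/1020)
v = sqrt(60.739216)
v = 7.79 m/s


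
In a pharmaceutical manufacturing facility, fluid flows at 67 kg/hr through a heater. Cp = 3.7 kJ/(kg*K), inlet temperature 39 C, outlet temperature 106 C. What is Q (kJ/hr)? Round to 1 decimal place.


Q = m_dot * Cp * (T2 - T1)
Q = 67 * 3.7 * (106 - 39)
Q = 67 * 3.7 * 67
Q = 16609.3 kJ/hr


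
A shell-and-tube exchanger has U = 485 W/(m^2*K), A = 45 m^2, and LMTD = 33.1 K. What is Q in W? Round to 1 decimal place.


Q = U * A * LMTD
Q = 485 * 45 * 33.1
Q = 722407.5 W


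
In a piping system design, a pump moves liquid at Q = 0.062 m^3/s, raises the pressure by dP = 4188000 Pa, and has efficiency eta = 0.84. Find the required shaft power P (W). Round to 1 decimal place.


P = Q * dP / eta
P = 0.062 * 4188000 / 0.84
P = 259656.0 / 0.84
P = 309114.3 W


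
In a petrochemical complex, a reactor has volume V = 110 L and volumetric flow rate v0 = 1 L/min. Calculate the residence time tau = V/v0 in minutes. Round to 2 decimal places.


tau = V / v0
tau = 110 / 1
tau = 110.00 min


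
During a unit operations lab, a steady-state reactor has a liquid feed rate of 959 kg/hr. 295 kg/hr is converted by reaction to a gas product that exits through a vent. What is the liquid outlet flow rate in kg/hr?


Steady-state mass balance on the main outlet: F_out = F_in - F_removed
F_out = 959 - 295
F_out = 664 kg/hr


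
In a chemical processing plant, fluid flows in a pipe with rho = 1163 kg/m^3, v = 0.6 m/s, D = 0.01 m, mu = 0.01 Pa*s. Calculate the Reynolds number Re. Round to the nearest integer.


Re = rho * v * D / mu
Re = 1163 * 0.6 * 0.01 / 0.01
Re = 6.978 / 0.01
Re = 698


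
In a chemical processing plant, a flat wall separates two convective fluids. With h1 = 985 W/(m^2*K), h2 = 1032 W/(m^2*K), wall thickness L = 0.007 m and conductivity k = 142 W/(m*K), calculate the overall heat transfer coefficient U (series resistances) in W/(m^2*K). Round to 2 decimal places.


1/U = 1/h1 + L/k + 1/h2
1/U = 1/985 + 0.007/142 + 1/1032
1/U = 0.0010152284 + 4.92958e-05 + 0.0009689922
1/U = 0.0020335164
U = 491.76 W/(m^2*K)


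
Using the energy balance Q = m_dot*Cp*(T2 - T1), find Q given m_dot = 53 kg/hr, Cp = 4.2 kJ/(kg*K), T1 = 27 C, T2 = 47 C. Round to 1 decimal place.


Q = m_dot * Cp * (T2 - T1)
Q = 53 * 4.2 * (47 - 27)
Q = 53 * 4.2 * 20
Q = 4452.0 kJ/hr


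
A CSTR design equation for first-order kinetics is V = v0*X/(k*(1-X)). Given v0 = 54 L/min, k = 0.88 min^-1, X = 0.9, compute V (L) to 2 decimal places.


V = v0 * X / (k * (1 - X))
V = 54 * 0.9 / (0.88 * (1 - 0.9))
V = 48.6 / (0.88 * 0.1)
V = 48.6 / 0.088
V = 552.27 L


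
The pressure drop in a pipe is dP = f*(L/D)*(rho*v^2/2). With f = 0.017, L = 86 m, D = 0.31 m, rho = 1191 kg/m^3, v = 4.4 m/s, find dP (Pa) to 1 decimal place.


dP = f * (L/D) * (rho*v^2/2)
dP = 0.017 * (86/0.31) * (1191*4.4^2/2)
L/D = 277.41935484
rho*v^2/2 = 1191*19.36/2 = 11528.88
dP = 0.017 * 277.41935484 * 11528.88
dP = 54371.7 Pa


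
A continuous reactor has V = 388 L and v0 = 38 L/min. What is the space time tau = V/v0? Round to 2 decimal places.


tau = V / v0
tau = 388 / 38
tau = 10.21 min


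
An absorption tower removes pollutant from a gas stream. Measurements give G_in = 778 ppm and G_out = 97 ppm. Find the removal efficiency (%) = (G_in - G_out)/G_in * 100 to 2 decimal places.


Efficiency = (G_in - G_out) / G_in * 100%
Efficiency = (778 - 97) / 778 * 100
Efficiency = 681 / 778 * 100
Efficiency = 87.53%


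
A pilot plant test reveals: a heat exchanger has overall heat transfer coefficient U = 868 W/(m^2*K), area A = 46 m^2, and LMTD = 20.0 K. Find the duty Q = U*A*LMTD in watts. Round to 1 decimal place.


Q = U * A * LMTD
Q = 868 * 46 * 20.0
Q = 798560.0 W


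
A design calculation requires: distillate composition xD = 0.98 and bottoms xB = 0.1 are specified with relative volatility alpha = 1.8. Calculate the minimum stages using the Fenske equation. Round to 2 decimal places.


N_min = ln((xD*(1-xB))/(xB*(1-xD))) / ln(alpha)
Numerator inside ln: 0.882 / 0.002 = 441.0
ln(441.0) = 6.089045
ln(alpha) = ln(1.8) = 0.587787
N_min = 6.089045 / 0.587787 = 10.36


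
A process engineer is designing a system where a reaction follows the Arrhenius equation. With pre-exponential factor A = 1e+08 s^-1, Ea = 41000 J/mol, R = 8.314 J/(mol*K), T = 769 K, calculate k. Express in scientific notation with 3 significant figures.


k = A * exp(-Ea/(R*T))
k = 1e+08 * exp(-41000 / (8.314 * 769))
k = 1e+08 * exp(-6.412797)
k = 1.64e+05


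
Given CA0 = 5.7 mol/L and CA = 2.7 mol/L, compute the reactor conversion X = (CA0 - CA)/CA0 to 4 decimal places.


X = (CA0 - CA) / CA0
X = (5.7 - 2.7) / 5.7
X = 3.0 / 5.7
X = 0.5263


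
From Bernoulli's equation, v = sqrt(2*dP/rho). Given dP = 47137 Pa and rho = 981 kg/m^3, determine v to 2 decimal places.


v = sqrt(2*dP/rho)
v = sqrt(2*47137/981)
v = sqrt(96.099898)
v = 9.80 m/s


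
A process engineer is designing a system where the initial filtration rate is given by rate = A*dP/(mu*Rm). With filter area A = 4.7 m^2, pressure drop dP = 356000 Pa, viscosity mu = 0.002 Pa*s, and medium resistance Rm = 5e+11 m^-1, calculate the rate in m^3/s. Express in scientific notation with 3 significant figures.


rate = A * dP / (mu * Rm)
rate = 4.7 * 356000 / (0.002 * 5e+11)
rate = 1673200.0 / 1.000e+09
rate = 1.67e-03 m^3/s


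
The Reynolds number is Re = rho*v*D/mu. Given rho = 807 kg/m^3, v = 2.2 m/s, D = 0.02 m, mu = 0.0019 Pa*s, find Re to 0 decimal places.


Re = rho * v * D / mu
Re = 807 * 2.2 * 0.02 / 0.0019
Re = 35.508 / 0.0019
Re = 18688


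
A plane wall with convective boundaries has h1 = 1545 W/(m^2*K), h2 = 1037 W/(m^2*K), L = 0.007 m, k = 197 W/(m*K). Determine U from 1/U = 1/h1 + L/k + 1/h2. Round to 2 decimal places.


1/U = 1/h1 + L/k + 1/h2
1/U = 1/1545 + 0.007/197 + 1/1037
1/U = 0.0006472492 + 3.5533e-05 + 0.0009643202
1/U = 0.0016471024
U = 607.13 W/(m^2*K)


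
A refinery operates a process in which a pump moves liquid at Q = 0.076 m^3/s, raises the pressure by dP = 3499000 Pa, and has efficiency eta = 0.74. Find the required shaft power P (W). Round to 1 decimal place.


P = Q * dP / eta
P = 0.076 * 3499000 / 0.74
P = 265924.0 / 0.74
P = 359356.8 W


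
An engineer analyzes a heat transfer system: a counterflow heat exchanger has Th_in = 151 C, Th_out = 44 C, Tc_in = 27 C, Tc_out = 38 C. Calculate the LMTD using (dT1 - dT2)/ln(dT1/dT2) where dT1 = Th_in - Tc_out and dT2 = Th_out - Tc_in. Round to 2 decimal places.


dT1 = Th_in - Tc_out = 151 - 38 = 113
dT2 = Th_out - Tc_in = 44 - 27 = 17
LMTD = (dT1 - dT2) / ln(dT1/dT2)
LMTD = (113 - 17) / ln(113/17)
LMTD = 50.68 K


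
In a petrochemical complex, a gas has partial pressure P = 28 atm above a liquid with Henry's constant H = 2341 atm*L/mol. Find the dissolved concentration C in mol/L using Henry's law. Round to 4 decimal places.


C = P / H
C = 28 / 2341
C = 0.0120 mol/L


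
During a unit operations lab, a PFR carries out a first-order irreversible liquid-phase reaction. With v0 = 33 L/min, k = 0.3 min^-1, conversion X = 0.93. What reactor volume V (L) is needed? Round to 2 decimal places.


V = (v0/k) * ln(1/(1-X))
V = (33/0.3) * ln(1/(1-0.93))
V = 110.0 * ln(14.285714)
V = 110.0 * 2.65926
V = 292.52 L


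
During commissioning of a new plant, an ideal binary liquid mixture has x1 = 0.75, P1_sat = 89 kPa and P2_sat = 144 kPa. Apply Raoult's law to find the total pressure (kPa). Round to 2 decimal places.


P = x1*P1_sat + x2*P2_sat
x2 = 1 - x1 = 1 - 0.75 = 0.25
P = 0.75*89 + 0.25*144
P = 66.75 + 36.0
P = 102.75 kPa


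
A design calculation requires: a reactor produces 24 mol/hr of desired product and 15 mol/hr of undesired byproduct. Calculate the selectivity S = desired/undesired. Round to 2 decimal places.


S = desired product rate / undesired product rate
S = 24 / 15
S = 1.60


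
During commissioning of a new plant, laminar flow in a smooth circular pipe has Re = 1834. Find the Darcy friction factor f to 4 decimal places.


f = 64 / Re
f = 64 / 1834
f = 0.0349


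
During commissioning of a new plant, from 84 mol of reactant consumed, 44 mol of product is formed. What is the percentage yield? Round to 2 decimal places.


Yield = (moles product / moles consumed) * 100%
Yield = (44 / 84) * 100
Yield = 0.5238 * 100
Yield = 52.38%


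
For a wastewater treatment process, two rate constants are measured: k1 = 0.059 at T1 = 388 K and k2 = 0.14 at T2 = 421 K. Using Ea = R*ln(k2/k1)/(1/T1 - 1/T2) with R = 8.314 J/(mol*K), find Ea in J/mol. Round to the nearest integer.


Ea = R * ln(k2/k1) / (1/T1 - 1/T2)
ln(k2/k1) = ln(0.14/0.059) = 0.864105
1/T1 - 1/T2 = 1/388 - 1/421 = 0.000202022676
Ea = 8.314 * 0.864105 / 0.000202022676
Ea = 35561 J/mol


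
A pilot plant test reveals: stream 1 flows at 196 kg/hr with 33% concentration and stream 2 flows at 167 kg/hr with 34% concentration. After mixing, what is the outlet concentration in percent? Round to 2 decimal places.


Mass balance on solute: F1*x1 + F2*x2 = F3*x3
F3 = F1 + F2 = 196 + 167 = 363 kg/hr
x3 = (F1*x1 + F2*x2)/F3
x3 = (196*0.33 + 167*0.34) / 363
x3 = 33.46%


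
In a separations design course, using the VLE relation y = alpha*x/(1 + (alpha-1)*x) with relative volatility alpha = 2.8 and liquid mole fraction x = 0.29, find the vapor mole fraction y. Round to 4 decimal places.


y = alpha*x / (1 + (alpha-1)*x)
y = 2.8*0.29 / (1 + (2.8-1)*0.29)
y = 0.812 / (1 + 0.522)
y = 0.812 / 1.522
y = 0.5335


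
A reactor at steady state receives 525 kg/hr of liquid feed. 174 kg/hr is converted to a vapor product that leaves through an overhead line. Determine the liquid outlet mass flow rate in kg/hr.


Steady-state mass balance on the main outlet: F_out = F_in - F_removed
F_out = 525 - 174
F_out = 351 kg/hr


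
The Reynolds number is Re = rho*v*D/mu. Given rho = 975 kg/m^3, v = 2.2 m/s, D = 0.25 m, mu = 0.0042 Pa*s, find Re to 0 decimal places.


Re = rho * v * D / mu
Re = 975 * 2.2 * 0.25 / 0.0042
Re = 536.25 / 0.0042
Re = 127679
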